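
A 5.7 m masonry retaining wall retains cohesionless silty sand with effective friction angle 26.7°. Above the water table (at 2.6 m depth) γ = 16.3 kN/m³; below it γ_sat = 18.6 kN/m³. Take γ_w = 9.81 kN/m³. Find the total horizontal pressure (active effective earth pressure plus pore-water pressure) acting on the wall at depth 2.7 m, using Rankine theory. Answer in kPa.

17.4 kPa

K_a = (1 − sin φ)/(1 + sin φ) = 0.3800.
γ' = 18.6 − 9.81 = 8.790 kN/m³.
Effective vertical stress at 2.7 m: σ'_v = 16.3×2.6 + 8.790×0.100 = 43.26 kPa.
σ'_h = K_a σ'_v = 0.3800 × 43.26 = 16.44 kPa; u = γ_w × 0.100 = 0.9810 kPa.
Total σ_h = 16.44 + 0.9810 = 17.42 kPa.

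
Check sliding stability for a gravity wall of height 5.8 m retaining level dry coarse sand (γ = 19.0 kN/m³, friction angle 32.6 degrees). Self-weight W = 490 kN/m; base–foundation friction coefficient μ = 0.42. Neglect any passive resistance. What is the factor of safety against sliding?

2.15

K_a = tan²(45° − 32.6°/2) = 0.2997.
P_a = ½K_aγH² = 0.5×0.2997×19.0×5.8² = 95.79 kN/m, acting at H/3 = 1.933 m above the base.
FS_sliding = μW / P_a = 0.42×490 / 95.79 = 2.148.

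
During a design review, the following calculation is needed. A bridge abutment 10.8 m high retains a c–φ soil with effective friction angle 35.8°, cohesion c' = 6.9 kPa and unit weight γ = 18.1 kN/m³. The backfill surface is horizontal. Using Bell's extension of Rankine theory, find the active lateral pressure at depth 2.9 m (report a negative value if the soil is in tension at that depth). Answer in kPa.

K_a = (1 − sin φ)/(1 + sin φ) = 0.2619.
σ_a = K_a γ z − 2c√K_a = 0.2619×18.1×2.9 − 2×6.9×0.5117 = 6.683 kPa.

6.68 kPa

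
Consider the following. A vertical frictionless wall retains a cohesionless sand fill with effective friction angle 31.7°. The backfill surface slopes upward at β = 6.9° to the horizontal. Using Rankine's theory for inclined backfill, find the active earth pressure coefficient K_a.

K_a = cos β · (cos β − √(cos²β − cos²φ)) / (cos β + √(cos²β − cos²φ)).
cos β = 0.9928, cos φ = 0.8508, √(cos²β − cos²φ) = 0.5116.
K_a = 0.9928 × (0.9928 − 0.5116)/(0.9928 + 0.5116) = 0.3176.

0.318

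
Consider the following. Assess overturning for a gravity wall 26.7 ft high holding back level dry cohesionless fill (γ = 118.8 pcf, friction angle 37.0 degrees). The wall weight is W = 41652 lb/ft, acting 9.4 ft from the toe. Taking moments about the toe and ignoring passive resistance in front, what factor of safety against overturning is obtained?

K_a = tan²(45° − 37.0°/2) = 0.2486.
P_a = ½K_aγH² = 0.5×0.2486×118.8×26.7² = 10530 lb/ft, acting at H/3 = 8.900 ft above the base.
Overturning moment M_o = P_a × H/3 = 10530 × 8.900 = 93690.
Resisting moment M_r = W × 9.4 = 41652 × 9.4 = 391500.
FS_overturning = M_r/M_o = 391500/93690 = 4.179.

4.18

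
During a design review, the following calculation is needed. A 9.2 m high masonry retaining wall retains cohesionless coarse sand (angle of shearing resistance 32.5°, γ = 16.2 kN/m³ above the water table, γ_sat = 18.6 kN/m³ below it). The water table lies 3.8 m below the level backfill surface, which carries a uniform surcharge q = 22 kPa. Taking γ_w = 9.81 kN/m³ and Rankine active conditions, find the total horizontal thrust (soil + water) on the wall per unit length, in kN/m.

378 kN/m

K_a = tan²(45° − φ/2) = 0.3010.
γ' = 18.6 − 9.81 = 8.790 kN/m³. h₂ = H − d_w = 5.4 m.
σ'_h: at surface K_a·q = 6.622; at WT K_a(q+γd_w) = 25.15; at base K_a(q+γd_w+γ'h₂) = 39.44 kPa.
P₁ = ½(6.622+25.15)×3.8 = 60.37; P₂ = ½(25.15+39.44)×5.4 = 174.4; P_w = ½γ_w h₂² = 143.0.
Total = 60.37+174.4+143.0 = 377.8 kN/m.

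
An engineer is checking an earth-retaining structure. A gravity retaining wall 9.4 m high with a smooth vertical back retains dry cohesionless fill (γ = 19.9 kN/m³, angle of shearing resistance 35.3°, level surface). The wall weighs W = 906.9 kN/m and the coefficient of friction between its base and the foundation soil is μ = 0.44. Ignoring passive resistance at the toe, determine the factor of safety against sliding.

1.70

K_a = tan²(45° − 35.3°/2) = 0.2675.
P_a = ½K_aγH² = 0.5×0.2675×19.9×9.4² = 235.2 kN/m, acting at H/3 = 3.133 m above the base.
FS_sliding = μW / P_a = 0.44×906.9 / 235.2 = 1.696.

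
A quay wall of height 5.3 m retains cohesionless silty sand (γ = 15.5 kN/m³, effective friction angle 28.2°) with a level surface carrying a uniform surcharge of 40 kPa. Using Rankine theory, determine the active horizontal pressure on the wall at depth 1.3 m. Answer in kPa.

21.5 kPa

K_a = (1 − sin φ)/(1 + sin φ) = 0.3582.
σ_v = γz + q = 15.5 × 1.3 + 40 = 60.15 kPa.
σ_h = K_a σ_v = 0.3582 × 60.15 = 21.54 kPa.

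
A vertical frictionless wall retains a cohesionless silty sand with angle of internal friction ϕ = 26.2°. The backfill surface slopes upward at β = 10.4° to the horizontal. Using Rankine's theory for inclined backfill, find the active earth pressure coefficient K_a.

0.412

K_a = cos β · (cos β − √(cos²β − cos²φ)) / (cos β + √(cos²β − cos²φ)).
cos β = 0.9836, cos φ = 0.8973, √(cos²β − cos²φ) = 0.4029.
K_a = 0.9836 × (0.9836 − 0.4029)/(0.9836 + 0.4029) = 0.4119.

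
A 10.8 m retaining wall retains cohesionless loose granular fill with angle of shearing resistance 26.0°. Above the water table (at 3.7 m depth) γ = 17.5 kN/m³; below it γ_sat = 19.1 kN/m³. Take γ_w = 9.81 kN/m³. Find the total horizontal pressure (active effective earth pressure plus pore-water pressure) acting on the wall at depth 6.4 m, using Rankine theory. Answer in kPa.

61.6 kPa

K_a = (1 − sin φ)/(1 + sin φ) = 0.3905.
γ' = 19.1 − 9.81 = 9.290 kN/m³.
Effective vertical stress at 6.4 m: σ'_v = 17.5×3.7 + 9.290×2.70 = 89.83 kPa.
σ'_h = K_a σ'_v = 0.3905 × 89.83 = 35.08 kPa; u = γ_w × 2.70 = 26.49 kPa.
Total σ_h = 35.08 + 26.49 = 61.56 kPa.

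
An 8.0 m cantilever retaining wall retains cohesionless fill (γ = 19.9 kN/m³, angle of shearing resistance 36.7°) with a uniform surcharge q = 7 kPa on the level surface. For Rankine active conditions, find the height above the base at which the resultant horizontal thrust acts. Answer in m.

K_a = 0.2519.
Triangular part P₁ = ½K_aγH² = 160.4 at H/3 = 2.667 m; rectangular part P₂ = K_a q H = 14.10 at H/2 = 4.000 m.
ȳ = (P₁·2.667 + P₂·4.000)/(P₁+P₂) = 2.774 m.

2.77 m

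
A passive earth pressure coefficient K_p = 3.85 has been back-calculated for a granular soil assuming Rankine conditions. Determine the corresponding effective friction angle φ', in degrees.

K_p = (1+sin φ)/(1−sin φ) ⇒ sin φ = (K_p − 1)/(K_p + 1) = 0.5876.
φ = arcsin(0.5876) = 35.99°.

36.0°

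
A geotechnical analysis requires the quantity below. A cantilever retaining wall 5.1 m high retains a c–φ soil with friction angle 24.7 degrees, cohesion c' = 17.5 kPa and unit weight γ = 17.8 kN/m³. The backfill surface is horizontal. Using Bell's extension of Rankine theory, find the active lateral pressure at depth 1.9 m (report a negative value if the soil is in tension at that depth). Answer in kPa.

-8.54 kPa

K_a = (1 − sin φ)/(1 + sin φ) = 0.4106.
σ_a = K_a γ z − 2c√K_a = 0.4106×17.8×1.9 − 2×17.5×0.6408 = -8.541 kPa.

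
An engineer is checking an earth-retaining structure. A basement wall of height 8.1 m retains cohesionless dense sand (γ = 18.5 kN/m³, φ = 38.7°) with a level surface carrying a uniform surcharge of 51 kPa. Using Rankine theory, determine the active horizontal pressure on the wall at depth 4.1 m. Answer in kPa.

K_a = (1 − sin φ)/(1 + sin φ) = 0.2306.
σ_v = γz + q = 18.5 × 4.1 + 51 = 126.8 kPa.
σ_h = K_a σ_v = 0.2306 × 126.8 = 29.25 kPa.

29.2 kPa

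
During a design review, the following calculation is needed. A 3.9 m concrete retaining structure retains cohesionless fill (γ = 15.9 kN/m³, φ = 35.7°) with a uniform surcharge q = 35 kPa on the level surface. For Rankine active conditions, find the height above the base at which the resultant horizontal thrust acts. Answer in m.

K_a = 0.2630.
Triangular part P₁ = ½K_aγH² = 31.80 at H/3 = 1.300 m; rectangular part P₂ = K_a q H = 35.90 at H/2 = 1.950 m.
ȳ = (P₁·1.300 + P₂·1.950)/(P₁+P₂) = 1.645 m.

1.64 m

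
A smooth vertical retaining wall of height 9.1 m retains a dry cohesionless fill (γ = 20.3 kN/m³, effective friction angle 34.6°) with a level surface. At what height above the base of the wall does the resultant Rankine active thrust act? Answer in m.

K_a = 0.2756.
The pressure distribution is triangular, so the resultant acts at H/3 above the base = 9.1/3 = 3.033 m.

3.03 m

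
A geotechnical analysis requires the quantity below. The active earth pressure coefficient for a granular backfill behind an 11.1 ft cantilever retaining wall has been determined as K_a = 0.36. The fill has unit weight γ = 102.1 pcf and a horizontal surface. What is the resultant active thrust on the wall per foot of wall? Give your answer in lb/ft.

2260 lb/ft

P = ½ K_a γ H² = 0.5 × 0.36 × 102.1 × 11.1² = 2264 lb/ft.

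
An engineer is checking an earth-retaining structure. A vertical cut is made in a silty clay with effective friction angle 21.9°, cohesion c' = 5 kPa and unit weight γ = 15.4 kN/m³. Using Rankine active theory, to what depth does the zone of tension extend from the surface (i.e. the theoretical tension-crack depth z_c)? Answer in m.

0.961 m

K_a = tan²(45° − 21.9°/2) = 0.4567; √K_a = 0.6758.
The active pressure is zero where K_a γ z = 2c√K_a, so z_c = 2c/(γ√K_a) = 2×5/(15.4×0.6758) = 0.9609 m.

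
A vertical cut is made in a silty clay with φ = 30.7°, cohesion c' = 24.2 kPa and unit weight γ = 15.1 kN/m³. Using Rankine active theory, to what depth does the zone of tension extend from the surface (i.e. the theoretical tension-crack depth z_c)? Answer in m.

5.63 m

K_a = tan²(45° − 30.7°/2) = 0.3240; √K_a = 0.5692.
The active pressure is zero where K_a γ z = 2c√K_a, so z_c = 2c/(γ√K_a) = 2×24.2/(15.1×0.5692) = 5.631 m.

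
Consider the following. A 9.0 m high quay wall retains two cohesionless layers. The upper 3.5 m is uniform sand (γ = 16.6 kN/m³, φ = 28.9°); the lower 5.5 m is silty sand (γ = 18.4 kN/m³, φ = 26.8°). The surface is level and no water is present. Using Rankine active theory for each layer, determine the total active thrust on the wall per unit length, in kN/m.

K_a1 = tan²(45°−28.9°/2) = 0.3484; K_a2 = tan²(45°−26.8°/2) = 0.3785.
Layer 1: σ at base = K_a1 γ₁ h₁ = 20.24 kPa; P₁ = ½×20.24×3.5 = 35.42.
Layer 2: σ_v at top = γ₁h₁ = 58.10; σ_h top = K_a2×58.10 = 21.99; σ_h base = K_a2×(58.10+18.4×5.5) = 60.29.
P₂ = ½(21.99+60.29)×5.5 = 226.3. Total P_a = 35.42+226.3 = 261.7 kN/m.

262 kN/m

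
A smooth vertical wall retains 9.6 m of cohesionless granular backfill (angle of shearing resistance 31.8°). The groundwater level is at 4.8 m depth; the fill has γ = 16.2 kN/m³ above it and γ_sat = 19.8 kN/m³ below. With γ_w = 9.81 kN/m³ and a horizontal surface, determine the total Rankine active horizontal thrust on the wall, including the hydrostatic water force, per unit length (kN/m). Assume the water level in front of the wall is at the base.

K_a = tan²(45° − φ/2) = 0.3098.
γ' = 19.8 − 9.81 = 9.990 kN/m³. Depth below WT = 4.8 m.
σ'_h at WT = K_a γ d_w = 24.09 kPa; at base = 24.09 + K_a γ' × 4.8 = 38.95 kPa.
P₁ (0–4.8 m) = ½×24.09×4.8 = 57.82. P₂ (4.8–9.6 m) = ½(24.09+38.95)×4.8 = 151.3.
P_w = ½ γ_w h₂² = 0.5×9.81×4.8² = 113.0. Total = 57.82+151.3+113.0 = 322.1 kN/m.

322 kN/m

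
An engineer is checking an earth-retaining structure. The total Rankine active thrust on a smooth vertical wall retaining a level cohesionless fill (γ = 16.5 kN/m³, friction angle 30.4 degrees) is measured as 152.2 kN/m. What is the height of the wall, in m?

K_a = 0.3280. P_a = ½ K_a γ H² ⇒ H = √(2P_a/(K_a γ)).
H = √(2×152.2/(0.3280×16.5)) = 7.500 m.

7.50 m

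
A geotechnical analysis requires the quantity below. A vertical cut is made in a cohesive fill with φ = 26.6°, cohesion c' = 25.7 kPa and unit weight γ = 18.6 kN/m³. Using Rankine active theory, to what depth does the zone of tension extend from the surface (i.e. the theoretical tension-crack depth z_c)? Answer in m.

4.47 m

K_a = tan²(45° − 26.6°/2) = 0.3814; √K_a = 0.6176.
The active pressure is zero where K_a γ z = 2c√K_a, so z_c = 2c/(γ√K_a) = 2×25.7/(18.6×0.6176) = 4.474 m.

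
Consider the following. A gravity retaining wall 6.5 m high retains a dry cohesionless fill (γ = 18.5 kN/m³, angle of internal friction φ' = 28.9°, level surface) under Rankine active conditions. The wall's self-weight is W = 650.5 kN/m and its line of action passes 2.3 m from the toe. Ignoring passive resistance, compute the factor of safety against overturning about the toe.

5.07

K_a = tan²(45° − 28.9°/2) = 0.3484.
P_a = ½K_aγH² = 0.5×0.3484×18.5×6.5² = 136.1 kN/m, acting at H/3 = 2.167 m above the base.
Overturning moment M_o = P_a × H/3 = 136.1 × 2.167 = 295.0.
Resisting moment M_r = W × 2.3 = 650.5 × 2.3 = 1496.
FS_overturning = M_r/M_o = 1496/295.0 = 5.072.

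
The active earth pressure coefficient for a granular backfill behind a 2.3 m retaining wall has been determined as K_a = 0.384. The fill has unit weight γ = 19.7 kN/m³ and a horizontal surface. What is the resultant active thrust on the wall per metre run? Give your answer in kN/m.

P = ½ K_a γ H² = 0.5 × 0.384 × 19.7 × 2.3² = 20.01 kN/m.

20.0 kN/m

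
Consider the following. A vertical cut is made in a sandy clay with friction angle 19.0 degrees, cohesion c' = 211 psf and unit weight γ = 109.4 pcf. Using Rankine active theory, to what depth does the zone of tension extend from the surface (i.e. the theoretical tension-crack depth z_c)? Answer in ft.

K_a = tan²(45° − 19.0°/2) = 0.5088; √K_a = 0.7133.
The active pressure is zero where K_a γ z = 2c√K_a, so z_c = 2c/(γ√K_a) = 2×211/(109.4×0.7133) = 5.408 ft.

5.41 ft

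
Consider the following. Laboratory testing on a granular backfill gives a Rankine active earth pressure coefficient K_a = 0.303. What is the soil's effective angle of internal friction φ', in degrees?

K_a = tan²(45° − φ/2) ⇒ 45° − φ/2 = arctan(√0.303) = 28.83°.
φ = 2(45° − 28.83°) = 32.34°.

32.3°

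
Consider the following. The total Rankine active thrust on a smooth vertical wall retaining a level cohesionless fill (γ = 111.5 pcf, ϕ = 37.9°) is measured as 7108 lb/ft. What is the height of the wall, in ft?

23.1 ft

K_a = 0.2389. P_a = ½ K_a γ H² ⇒ H = √(2P_a/(K_a γ)).
H = √(2×7108/(0.2389×111.5)) = 23.10 ft.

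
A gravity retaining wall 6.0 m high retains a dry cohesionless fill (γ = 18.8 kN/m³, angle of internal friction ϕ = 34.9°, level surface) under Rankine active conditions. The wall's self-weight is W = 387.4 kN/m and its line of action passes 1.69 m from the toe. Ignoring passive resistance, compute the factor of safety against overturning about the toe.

K_a = tan²(45° − 34.9°/2) = 0.2721.
P_a = ½K_aγH² = 0.5×0.2721×18.8×6.0² = 92.09 kN/m, acting at H/3 = 2.000 m above the base.
Overturning moment M_o = P_a × H/3 = 92.09 × 2.000 = 184.2.
Resisting moment M_r = W × 1.69 = 387.4 × 1.69 = 654.7.
FS_overturning = M_r/M_o = 654.7/184.2 = 3.555.

3.55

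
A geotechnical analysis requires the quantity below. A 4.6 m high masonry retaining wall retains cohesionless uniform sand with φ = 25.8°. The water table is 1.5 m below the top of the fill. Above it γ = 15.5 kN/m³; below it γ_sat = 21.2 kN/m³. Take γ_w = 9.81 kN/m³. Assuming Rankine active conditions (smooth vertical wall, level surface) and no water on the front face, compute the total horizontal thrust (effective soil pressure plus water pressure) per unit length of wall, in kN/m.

K_a = tan²(45° − φ/2) = 0.3935.
γ' = 21.2 − 9.81 = 11.39 kN/m³. Depth below WT = 3.1 m.
σ'_h at WT = K_a γ d_w = 9.149 kPa; at base = 9.149 + K_a γ' × 3.1 = 23.04 kPa.
P₁ (0–1.5 m) = ½×9.149×1.5 = 6.862. P₂ (1.5–4.6 m) = ½(9.149+23.04)×3.1 = 49.90.
P_w = ½ γ_w h₂² = 0.5×9.81×3.1² = 47.14. Total = 6.862+49.90+47.14 = 103.9 kN/m.

104 kN/m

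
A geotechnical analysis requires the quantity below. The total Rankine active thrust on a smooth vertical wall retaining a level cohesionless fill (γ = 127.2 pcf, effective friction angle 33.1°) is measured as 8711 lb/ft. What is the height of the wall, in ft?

21.6 ft

K_a = 0.2936. P_a = ½ K_a γ H² ⇒ H = √(2P_a/(K_a γ)).
H = √(2×8711/(0.2936×127.2)) = 21.60 ft.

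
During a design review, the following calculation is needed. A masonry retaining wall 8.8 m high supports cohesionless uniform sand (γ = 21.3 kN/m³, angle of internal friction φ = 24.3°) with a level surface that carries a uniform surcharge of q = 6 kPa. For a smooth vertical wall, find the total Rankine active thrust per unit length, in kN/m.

366 kN/m

K_a = tan²(45° − φ/2) = 0.4169.
Soil triangle: ½ K_a γ H² = 0.5×0.4169×21.3×8.8² = 343.8 kN/m.
Surcharge rectangle: K_a q H = 0.4169×6×8.8 = 22.01 kN/m.
Total = 343.8 + 22.01 = 365.9 kN/m.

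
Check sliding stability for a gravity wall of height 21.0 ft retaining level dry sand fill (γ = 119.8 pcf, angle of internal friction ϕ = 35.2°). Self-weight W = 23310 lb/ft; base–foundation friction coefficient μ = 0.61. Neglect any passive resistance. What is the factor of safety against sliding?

K_a = tan²(45° − 35.2°/2) = 0.2687.
P_a = ½K_aγH² = 0.5×0.2687×119.8×21.0² = 7098 lb/ft, acting at H/3 = 7.000 ft above the base.
FS_sliding = μW / P_a = 0.61×23310 / 7098 = 2.003.

2.00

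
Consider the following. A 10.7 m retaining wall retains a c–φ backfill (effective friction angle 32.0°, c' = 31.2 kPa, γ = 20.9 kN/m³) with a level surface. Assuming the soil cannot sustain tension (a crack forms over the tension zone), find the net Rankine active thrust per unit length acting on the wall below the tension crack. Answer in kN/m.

90.7 kN/m

K_a = 0.3073; √K_a = 0.5543.
Tension-crack depth z_c = 2c/(γ√K_a) = 2×31.2/(20.9×0.5543) = 5.386 m.
σ_a at base = K_a γ H − 2c√K_a = 0.3073×20.9×10.7 − 2×31.2×0.5543 = 34.12 kPa.
P_a = ½ × 34.12 × (H − z_c) = 0.5×34.12×5.314 = 90.66 kN/m.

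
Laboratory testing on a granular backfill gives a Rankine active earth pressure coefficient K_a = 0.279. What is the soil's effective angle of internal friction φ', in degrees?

34.3°

K_a = tan²(45° − φ/2) ⇒ 45° − φ/2 = arctan(√0.279) = 27.84°.
φ = 2(45° − 27.84°) = 34.31°.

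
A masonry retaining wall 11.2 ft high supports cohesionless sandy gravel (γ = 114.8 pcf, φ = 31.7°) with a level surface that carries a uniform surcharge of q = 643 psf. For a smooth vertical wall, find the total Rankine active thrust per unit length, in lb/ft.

K_a = tan²(45° − φ/2) = 0.3111.
Soil triangle: ½ K_a γ H² = 0.5×0.3111×114.8×11.2² = 2240 lb/ft.
Surcharge rectangle: K_a q H = 0.3111×643×11.2 = 2240 lb/ft.
Total = 2240 + 2240 = 4480 lb/ft.

4480 lb/ft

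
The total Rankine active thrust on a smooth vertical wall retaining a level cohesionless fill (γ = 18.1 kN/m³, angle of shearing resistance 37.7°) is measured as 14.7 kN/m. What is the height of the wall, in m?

K_a = 0.2411. P_a = ½ K_a γ H² ⇒ H = √(2P_a/(K_a γ)).
H = √(2×14.7/(0.2411×18.1)) = 2.596 m.

2.60 m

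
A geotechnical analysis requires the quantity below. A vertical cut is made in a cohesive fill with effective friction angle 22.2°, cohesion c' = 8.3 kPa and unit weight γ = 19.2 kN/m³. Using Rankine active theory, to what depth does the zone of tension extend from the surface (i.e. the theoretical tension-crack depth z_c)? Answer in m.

K_a = tan²(45° − 22.2°/2) = 0.4515; √K_a = 0.6720.
The active pressure is zero where K_a γ z = 2c√K_a, so z_c = 2c/(γ√K_a) = 2×8.3/(19.2×0.6720) = 1.287 m.

1.29 m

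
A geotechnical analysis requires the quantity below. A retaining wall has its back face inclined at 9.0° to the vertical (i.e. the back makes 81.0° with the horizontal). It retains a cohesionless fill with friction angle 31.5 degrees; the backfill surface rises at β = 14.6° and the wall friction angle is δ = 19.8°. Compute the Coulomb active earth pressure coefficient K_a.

0.438

K_a = sin²(α+φ) / [sin²α · sin(α−δ) · (1 + √{sin(φ+δ)sin(φ−β) / (sin(α−δ)sin(α+β))})²].
With α = 81.0°, φ = 31.5°, δ = 19.8°, β = 14.6°: K_a = 0.4379.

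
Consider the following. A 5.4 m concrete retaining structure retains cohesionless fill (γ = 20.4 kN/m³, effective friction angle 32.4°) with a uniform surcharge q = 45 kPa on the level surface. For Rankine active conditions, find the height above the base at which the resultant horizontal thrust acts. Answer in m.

K_a = 0.3022.
Triangular part P₁ = ½K_aγH² = 89.89 at H/3 = 1.800 m; rectangular part P₂ = K_a q H = 73.44 at H/2 = 2.700 m.
ȳ = (P₁·1.800 + P₂·2.700)/(P₁+P₂) = 2.205 m.

2.20 m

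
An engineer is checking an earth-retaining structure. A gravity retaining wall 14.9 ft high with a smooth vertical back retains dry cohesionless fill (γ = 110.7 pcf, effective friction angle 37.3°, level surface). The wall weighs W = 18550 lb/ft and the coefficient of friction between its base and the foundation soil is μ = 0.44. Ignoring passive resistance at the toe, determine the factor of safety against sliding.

K_a = tan²(45° − 37.3°/2) = 0.2453.
P_a = ½K_aγH² = 0.5×0.2453×110.7×14.9² = 3015 lb/ft, acting at H/3 = 4.967 ft above the base.
FS_sliding = μW / P_a = 0.44×18550 / 3015 = 2.707.

2.71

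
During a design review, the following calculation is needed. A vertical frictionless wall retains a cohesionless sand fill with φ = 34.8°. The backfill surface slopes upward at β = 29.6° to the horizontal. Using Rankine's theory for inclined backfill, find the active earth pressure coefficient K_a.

K_a = cos β · (cos β − √(cos²β − cos²φ)) / (cos β + √(cos²β − cos²φ)).
cos β = 0.8695, cos φ = 0.8211, √(cos²β − cos²φ) = 0.2859.
K_a = 0.8695 × (0.8695 − 0.2859)/(0.8695 + 0.2859) = 0.4392.

0.439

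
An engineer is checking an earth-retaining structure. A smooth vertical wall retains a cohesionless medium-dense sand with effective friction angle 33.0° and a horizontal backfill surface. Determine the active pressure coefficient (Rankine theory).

0.295

K_a = tan²(45° − φ/2) = tan²(28.50°) = 0.2948.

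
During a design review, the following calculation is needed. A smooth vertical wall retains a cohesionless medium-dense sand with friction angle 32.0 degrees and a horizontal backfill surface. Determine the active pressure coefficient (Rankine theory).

K_a = tan²(45° − φ/2) = tan²(29.00°) = 0.3073.

0.307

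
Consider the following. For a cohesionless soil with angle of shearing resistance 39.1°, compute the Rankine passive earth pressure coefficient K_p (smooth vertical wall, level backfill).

K_p = (1 + sin φ)/(1 − sin φ) = tan²(45° + 39.1°/2) = 4.415.

4.42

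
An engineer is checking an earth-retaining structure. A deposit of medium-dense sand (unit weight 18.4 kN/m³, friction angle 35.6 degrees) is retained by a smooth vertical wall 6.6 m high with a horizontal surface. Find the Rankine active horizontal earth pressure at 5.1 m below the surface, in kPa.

24.8 kPa

K_a = (1 − sin φ)/(1 + sin φ) = 0.2641.
σ_h = K_a γ z = 0.2641 × 18.4 × 5.1 = 24.79 kPa.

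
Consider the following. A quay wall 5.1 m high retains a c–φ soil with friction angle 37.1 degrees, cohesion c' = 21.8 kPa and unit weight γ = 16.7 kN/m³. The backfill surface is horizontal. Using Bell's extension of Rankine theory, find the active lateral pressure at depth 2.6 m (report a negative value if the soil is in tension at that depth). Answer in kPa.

-10.9 kPa

K_a = (1 − sin φ)/(1 + sin φ) = 0.2475.
σ_a = K_a γ z − 2c√K_a = 0.2475×16.7×2.6 − 2×21.8×0.4975 = -10.94 kPa.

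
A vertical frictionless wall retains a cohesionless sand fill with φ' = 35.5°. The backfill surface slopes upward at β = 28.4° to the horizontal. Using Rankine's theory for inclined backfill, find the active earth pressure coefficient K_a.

K_a = cos β · (cos β − √(cos²β − cos²φ)) / (cos β + √(cos²β − cos²φ)).
cos β = 0.8796, cos φ = 0.8141, √(cos²β − cos²φ) = 0.3332.
K_a = 0.8796 × (0.8796 − 0.3332)/(0.8796 + 0.3332) = 0.3964.

0.396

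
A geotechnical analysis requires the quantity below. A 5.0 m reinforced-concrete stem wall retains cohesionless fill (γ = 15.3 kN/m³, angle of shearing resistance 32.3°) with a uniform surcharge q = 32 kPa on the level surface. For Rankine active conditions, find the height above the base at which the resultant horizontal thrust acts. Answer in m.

2.05 m

K_a = 0.3035.
Triangular part P₁ = ½K_aγH² = 58.04 at H/3 = 1.667 m; rectangular part P₂ = K_a q H = 48.56 at H/2 = 2.500 m.
ȳ = (P₁·1.667 + P₂·2.500)/(P₁+P₂) = 2.046 m.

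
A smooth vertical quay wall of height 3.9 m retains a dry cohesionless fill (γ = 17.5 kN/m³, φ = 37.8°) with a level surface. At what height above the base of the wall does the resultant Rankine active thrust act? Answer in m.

1.30 m

K_a = 0.2400.
The pressure distribution is triangular, so the resultant acts at H/3 above the base = 3.9/3 = 1.300 m.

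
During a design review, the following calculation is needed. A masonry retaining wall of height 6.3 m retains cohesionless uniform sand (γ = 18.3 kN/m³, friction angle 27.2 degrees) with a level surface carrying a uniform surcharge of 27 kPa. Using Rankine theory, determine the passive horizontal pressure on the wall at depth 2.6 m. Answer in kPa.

200 kPa

K_p = (1 + sin φ)/(1 − sin φ) = 2.684.
σ_v = γz + q = 18.3 × 2.6 + 27 = 74.58 kPa.
σ_h = K_p σ_v = 2.684 × 74.58 = 200.2 kPa.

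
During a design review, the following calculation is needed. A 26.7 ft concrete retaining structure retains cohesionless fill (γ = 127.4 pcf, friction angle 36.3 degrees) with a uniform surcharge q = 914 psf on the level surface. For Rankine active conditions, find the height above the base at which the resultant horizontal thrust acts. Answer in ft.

K_a = 0.2563.
Triangular part P₁ = ½K_aγH² = 11640 at H/3 = 8.900 ft; rectangular part P₂ = K_a q H = 6254 at H/2 = 13.35 ft.
ȳ = (P₁·8.900 + P₂·13.35)/(P₁+P₂) = 10.46 ft.

10.5 ft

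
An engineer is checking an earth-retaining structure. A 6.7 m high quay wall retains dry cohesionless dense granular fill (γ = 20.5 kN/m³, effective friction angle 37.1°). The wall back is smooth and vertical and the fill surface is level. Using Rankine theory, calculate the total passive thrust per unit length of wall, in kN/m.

K_p = tan²(45° + φ/2) = 4.040.
P_p = ½ K_p γ H² = 0.5 × 4.040 × 20.5 × 6.7² = 1859 kN/m.

1860 kN/m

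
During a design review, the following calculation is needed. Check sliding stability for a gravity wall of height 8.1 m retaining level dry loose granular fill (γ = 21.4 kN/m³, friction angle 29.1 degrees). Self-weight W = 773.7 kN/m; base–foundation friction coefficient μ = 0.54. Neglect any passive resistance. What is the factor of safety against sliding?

K_a = tan²(45° − 29.1°/2) = 0.3456.
P_a = ½K_aγH² = 0.5×0.3456×21.4×8.1² = 242.6 kN/m, acting at H/3 = 2.700 m above the base.
FS_sliding = μW / P_a = 0.54×773.7 / 242.6 = 1.722.

1.72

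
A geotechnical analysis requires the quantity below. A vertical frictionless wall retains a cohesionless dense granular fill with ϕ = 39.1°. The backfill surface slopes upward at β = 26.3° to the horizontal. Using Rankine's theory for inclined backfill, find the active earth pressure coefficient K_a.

0.298

K_a = cos β · (cos β − √(cos²β − cos²φ)) / (cos β + √(cos²β − cos²φ)).
cos β = 0.8965, cos φ = 0.7760, √(cos²β − cos²φ) = 0.4488.
K_a = 0.8965 × (0.8965 − 0.4488)/(0.8965 + 0.4488) = 0.2983.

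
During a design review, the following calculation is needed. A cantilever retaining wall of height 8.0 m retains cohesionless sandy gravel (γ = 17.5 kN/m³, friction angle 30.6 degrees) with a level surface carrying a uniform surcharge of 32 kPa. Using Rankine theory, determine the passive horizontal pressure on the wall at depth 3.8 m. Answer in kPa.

K_p = (1 + sin φ)/(1 − sin φ) = 3.074.
σ_v = γz + q = 17.5 × 3.8 + 32 = 98.50 kPa.
σ_h = K_p σ_v = 3.074 × 98.50 = 302.8 kPa.

303 kPa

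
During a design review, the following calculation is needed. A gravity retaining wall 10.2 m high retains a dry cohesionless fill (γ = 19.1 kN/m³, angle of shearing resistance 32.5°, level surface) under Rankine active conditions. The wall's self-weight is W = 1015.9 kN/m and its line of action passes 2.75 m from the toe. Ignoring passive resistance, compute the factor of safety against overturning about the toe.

K_a = tan²(45° − 32.5°/2) = 0.3010.
P_a = ½K_aγH² = 0.5×0.3010×19.1×10.2² = 299.1 kN/m, acting at H/3 = 3.400 m above the base.
Overturning moment M_o = P_a × H/3 = 299.1 × 3.400 = 1017.
Resisting moment M_r = W × 2.75 = 1015.9 × 2.75 = 2794.
FS_overturning = M_r/M_o = 2794/1017 = 2.748.

2.75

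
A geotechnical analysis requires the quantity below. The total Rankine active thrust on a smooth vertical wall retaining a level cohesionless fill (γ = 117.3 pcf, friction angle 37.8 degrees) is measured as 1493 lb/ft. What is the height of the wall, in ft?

K_a = 0.2400. P_a = ½ K_a γ H² ⇒ H = √(2P_a/(K_a γ)).
H = √(2×1493/(0.2400×117.3)) = 10.30 ft.

10.3 ft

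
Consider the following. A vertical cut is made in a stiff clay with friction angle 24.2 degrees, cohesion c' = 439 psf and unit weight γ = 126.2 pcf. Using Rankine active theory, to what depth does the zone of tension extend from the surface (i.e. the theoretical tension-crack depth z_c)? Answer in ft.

K_a = tan²(45° − 24.2°/2) = 0.4185; √K_a = 0.6469.
The active pressure is zero where K_a γ z = 2c√K_a, so z_c = 2c/(γ√K_a) = 2×439/(126.2×0.6469) = 10.75 ft.

10.8 ft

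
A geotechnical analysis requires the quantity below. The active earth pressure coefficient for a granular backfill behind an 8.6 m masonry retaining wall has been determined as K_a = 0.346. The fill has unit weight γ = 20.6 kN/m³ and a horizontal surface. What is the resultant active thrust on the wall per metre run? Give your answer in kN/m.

P = ½ K_a γ H² = 0.5 × 0.346 × 20.6 × 8.6² = 263.6 kN/m.

264 kN/m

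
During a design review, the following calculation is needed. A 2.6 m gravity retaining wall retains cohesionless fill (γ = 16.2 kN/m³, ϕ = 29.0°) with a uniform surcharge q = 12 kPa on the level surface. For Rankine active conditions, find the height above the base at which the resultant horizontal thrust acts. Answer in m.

K_a = 0.3470.
Triangular part P₁ = ½K_aγH² = 19.00 at H/3 = 0.8667 m; rectangular part P₂ = K_a q H = 10.83 at H/2 = 1.300 m.
ȳ = (P₁·0.8667 + P₂·1.300)/(P₁+P₂) = 1.024 m.

1.02 m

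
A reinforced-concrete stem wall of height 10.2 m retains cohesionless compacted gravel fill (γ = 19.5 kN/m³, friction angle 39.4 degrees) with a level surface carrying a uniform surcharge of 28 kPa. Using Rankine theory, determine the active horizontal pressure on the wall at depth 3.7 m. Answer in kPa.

K_a = (1 − sin φ)/(1 + sin φ) = 0.2234.
σ_v = γz + q = 19.5 × 3.7 + 28 = 100.2 kPa.
σ_h = K_a σ_v = 0.2234 × 100.2 = 22.38 kPa.

22.4 kPa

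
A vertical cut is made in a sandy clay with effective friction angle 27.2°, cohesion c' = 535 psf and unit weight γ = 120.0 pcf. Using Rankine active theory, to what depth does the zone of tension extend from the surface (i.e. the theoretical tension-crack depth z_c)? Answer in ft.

K_a = tan²(45° − 27.2°/2) = 0.3726; √K_a = 0.6104.
The active pressure is zero where K_a γ z = 2c√K_a, so z_c = 2c/(γ√K_a) = 2×535/(120.0×0.6104) = 14.61 ft.

14.6 ft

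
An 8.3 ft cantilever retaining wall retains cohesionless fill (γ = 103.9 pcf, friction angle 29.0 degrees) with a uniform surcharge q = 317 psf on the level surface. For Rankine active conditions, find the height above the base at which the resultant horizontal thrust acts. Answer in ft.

K_a = 0.3470.
Triangular part P₁ = ½K_aγH² = 1242 at H/3 = 2.767 ft; rectangular part P₂ = K_a q H = 912.9 at H/2 = 4.150 ft.
ȳ = (P₁·2.767 + P₂·4.150)/(P₁+P₂) = 3.353 ft.

3.35 ft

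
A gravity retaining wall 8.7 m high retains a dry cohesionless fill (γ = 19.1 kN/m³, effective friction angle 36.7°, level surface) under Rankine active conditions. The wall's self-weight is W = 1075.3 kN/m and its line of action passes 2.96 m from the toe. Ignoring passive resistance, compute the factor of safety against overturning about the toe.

K_a = tan²(45° − 36.7°/2) = 0.2519.
P_a = ½K_aγH² = 0.5×0.2519×19.1×8.7² = 182.1 kN/m, acting at H/3 = 2.900 m above the base.
Overturning moment M_o = P_a × H/3 = 182.1 × 2.900 = 528.0.
Resisting moment M_r = W × 2.96 = 1075.3 × 2.96 = 3183.
FS_overturning = M_r/M_o = 3183/528.0 = 6.029.

6.03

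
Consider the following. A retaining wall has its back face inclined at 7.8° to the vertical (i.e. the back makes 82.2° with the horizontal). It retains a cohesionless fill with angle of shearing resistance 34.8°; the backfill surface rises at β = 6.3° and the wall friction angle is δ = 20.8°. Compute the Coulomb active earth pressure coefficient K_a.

K_a = sin²(α+φ) / [sin²α · sin(α−δ) · (1 + √{sin(φ+δ)sin(φ−β) / (sin(α−δ)sin(α+β))})²].
With α = 82.2°, φ = 34.8°, δ = 20.8°, β = 6.3°: K_a = 0.3304.

0.330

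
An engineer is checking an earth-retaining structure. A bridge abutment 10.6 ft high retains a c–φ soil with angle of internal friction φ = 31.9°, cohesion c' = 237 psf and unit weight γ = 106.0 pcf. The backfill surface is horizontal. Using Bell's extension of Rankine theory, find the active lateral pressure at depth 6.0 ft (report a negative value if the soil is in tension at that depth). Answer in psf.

K_a = (1 − sin φ)/(1 + sin φ) = 0.3085.
σ_a = K_a γ z − 2c√K_a = 0.3085×106.0×6.0 − 2×237×0.5555 = -67.06 psf.

-67.1 psf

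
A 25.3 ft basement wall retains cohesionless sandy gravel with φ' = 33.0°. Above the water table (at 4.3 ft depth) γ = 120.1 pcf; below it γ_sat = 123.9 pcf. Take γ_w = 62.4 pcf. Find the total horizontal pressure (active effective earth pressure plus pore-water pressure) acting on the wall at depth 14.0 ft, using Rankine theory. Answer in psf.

933 psf

K_a = (1 − sin φ)/(1 + sin φ) = 0.2948.
γ' = 123.9 − 62.4 = 61.50 pcf.
Effective vertical stress at 14.0 ft: σ'_v = 120.1×4.3 + 61.50×9.70 = 1113 psf.
σ'_h = K_a σ'_v = 0.2948 × 1113 = 328.1 psf; u = γ_w × 9.70 = 605.3 psf.
Total σ_h = 328.1 + 605.3 = 933.4 psf.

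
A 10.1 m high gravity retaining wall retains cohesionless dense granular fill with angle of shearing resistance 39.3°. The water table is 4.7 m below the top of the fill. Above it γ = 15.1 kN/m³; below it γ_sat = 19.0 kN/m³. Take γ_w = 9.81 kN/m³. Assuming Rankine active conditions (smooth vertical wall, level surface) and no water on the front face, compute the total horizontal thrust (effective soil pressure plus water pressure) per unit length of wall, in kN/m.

K_a = tan²(45° − φ/2) = 0.2245.
γ' = 19.0 − 9.81 = 9.190 kN/m³. Depth below WT = 5.4 m.
σ'_h at WT = K_a γ d_w = 15.93 kPa; at base = 15.93 + K_a γ' × 5.4 = 27.07 kPa.
P₁ (0–4.7 m) = ½×15.93×4.7 = 37.43. P₂ (4.7–10.1 m) = ½(15.93+27.07)×5.4 = 116.1.
P_w = ½ γ_w h₂² = 0.5×9.81×5.4² = 143.0. Total = 37.43+116.1+143.0 = 296.6 kN/m.

297 kN/m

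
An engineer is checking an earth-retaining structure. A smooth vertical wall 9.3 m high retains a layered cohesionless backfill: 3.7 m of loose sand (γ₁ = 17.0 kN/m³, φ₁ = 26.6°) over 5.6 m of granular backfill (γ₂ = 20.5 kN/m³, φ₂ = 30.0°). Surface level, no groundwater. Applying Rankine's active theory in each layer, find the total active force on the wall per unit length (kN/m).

269 kN/m

K_a1 = tan²(45°−26.6°/2) = 0.3814; K_a2 = tan²(45°−30.0°/2) = 0.3333.
Layer 1: σ at base = K_a1 γ₁ h₁ = 23.99 kPa; P₁ = ½×23.99×3.7 = 44.39.
Layer 2: σ_v at top = γ₁h₁ = 62.90; σ_h top = K_a2×62.90 = 20.97; σ_h base = K_a2×(62.90+20.5×5.6) = 59.23.
P₂ = ½(20.97+59.23)×5.6 = 224.6. Total P_a = 44.39+224.6 = 268.9 kN/m.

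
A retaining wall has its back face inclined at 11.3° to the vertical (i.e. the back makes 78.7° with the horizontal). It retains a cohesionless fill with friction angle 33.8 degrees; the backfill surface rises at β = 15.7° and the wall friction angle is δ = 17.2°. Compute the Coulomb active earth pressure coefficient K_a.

K_a = sin²(α+φ) / [sin²α · sin(α−δ) · (1 + √{sin(φ+δ)sin(φ−β) / (sin(α−δ)sin(α+β))})²].
With α = 78.7°, φ = 33.8°, δ = 17.2°, β = 15.7°: K_a = 0.4343.

0.434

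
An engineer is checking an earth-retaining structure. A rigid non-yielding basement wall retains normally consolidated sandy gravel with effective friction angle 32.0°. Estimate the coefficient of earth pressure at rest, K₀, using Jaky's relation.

K₀ = 1 − sin φ' = 1 − sin 32.0° = 0.4701.

0.470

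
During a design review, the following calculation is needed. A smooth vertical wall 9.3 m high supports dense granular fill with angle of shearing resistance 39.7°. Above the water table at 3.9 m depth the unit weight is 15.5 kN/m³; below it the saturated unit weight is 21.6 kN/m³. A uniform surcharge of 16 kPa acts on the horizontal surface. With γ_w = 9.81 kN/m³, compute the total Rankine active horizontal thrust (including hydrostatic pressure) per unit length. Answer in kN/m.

K_a = tan²(45° − φ/2) = 0.2204.
γ' = 21.6 − 9.81 = 11.79 kN/m³. h₂ = H − d_w = 5.4 m.
σ'_h: at surface K_a·q = 3.527; at WT K_a(q+γd_w) = 16.85; at base K_a(q+γd_w+γ'h₂) = 30.89 kPa.
P₁ = ½(3.527+16.85)×3.9 = 39.74; P₂ = ½(16.85+30.89)×5.4 = 128.9; P_w = ½γ_w h₂² = 143.0.
Total = 39.74+128.9+143.0 = 311.7 kN/m.

312 kN/m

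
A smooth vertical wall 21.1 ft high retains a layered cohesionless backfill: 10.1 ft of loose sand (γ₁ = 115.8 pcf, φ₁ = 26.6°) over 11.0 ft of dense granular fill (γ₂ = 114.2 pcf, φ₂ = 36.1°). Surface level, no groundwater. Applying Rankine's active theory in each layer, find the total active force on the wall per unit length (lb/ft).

7360 lb/ft

K_a1 = tan²(45°−26.6°/2) = 0.3814; K_a2 = tan²(45°−36.1°/2) = 0.2585.
Layer 1: σ at base = K_a1 γ₁ h₁ = 446.1 psf; P₁ = ½×446.1×10.1 = 2253.
Layer 2: σ_v at top = γ₁h₁ = 1170; σ_h top = K_a2×1170 = 302.3; σ_h base = K_a2×(1170+114.2×11.0) = 627.1.
P₂ = ½(302.3+627.1)×11.0 = 5112. Total P_a = 2253+5112 = 7365 lb/ft.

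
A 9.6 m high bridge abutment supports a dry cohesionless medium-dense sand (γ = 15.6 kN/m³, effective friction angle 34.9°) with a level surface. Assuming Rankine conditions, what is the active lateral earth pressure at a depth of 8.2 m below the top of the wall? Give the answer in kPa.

34.8 kPa

K_a = (1 − sin φ)/(1 + sin φ) = 0.2721.
σ_h = K_a γ z = 0.2721 × 15.6 × 8.2 = 34.81 kPa.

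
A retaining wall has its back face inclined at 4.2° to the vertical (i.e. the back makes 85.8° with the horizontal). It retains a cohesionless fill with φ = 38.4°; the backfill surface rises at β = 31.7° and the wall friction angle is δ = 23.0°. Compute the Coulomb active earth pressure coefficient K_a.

0.418

K_a = sin²(α+φ) / [sin²α · sin(α−δ) · (1 + √{sin(φ+δ)sin(φ−β) / (sin(α−δ)sin(α+β))})²].
With α = 85.8°, φ = 38.4°, δ = 23.0°, β = 31.7°: K_a = 0.4179.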